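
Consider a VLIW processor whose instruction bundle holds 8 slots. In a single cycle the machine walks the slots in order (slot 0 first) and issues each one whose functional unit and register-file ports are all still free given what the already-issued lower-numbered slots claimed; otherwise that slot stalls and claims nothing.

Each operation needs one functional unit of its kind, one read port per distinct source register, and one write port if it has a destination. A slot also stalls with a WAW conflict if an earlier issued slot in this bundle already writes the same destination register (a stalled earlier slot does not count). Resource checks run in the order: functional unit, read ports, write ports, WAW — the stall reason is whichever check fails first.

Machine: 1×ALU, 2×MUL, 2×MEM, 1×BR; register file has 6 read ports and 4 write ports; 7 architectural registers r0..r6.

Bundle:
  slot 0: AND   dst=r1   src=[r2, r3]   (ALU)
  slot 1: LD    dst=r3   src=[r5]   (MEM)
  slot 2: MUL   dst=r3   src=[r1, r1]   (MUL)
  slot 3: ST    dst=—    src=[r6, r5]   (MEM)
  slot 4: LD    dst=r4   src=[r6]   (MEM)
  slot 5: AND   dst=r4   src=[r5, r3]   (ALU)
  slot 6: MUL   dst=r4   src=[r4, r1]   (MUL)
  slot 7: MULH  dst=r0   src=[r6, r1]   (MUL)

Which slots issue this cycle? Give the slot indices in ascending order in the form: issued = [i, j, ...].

#0 ALU src=r2,r3 dispatched  <A:0 Mu:2 Ld:2 B:1 rd:4 wr:3>
#1 MEM src=r5 dispatched  <A:0 Mu:2 Ld:1 B:1 rd:3 wr:2>
#2 MUL src=r1,r1 held:WAW  <A:0 Mu:2 Ld:1 B:1 rd:3 wr:2>
#3 MEM src=r6,r5 dispatched  <A:0 Mu:2 Ld:0 B:1 rd:1 wr:2>
#4 MEM src=r6 held:FU  <A:0 Mu:2 Ld:0 B:1 rd:1 wr:2>
#5 ALU src=r5,r3 held:FU  <A:0 Mu:2 Ld:0 B:1 rd:1 wr:2>
#6 MUL src=r4,r1 held:RD_PORT  <A:0 Mu:2 Ld:0 B:1 rd:1 wr:2>
#7 MUL src=r6,r1 held:RD_PORT  <A:0 Mu:2 Ld:0 B:1 rd:1 wr:2>

issued = [0, 1, 3]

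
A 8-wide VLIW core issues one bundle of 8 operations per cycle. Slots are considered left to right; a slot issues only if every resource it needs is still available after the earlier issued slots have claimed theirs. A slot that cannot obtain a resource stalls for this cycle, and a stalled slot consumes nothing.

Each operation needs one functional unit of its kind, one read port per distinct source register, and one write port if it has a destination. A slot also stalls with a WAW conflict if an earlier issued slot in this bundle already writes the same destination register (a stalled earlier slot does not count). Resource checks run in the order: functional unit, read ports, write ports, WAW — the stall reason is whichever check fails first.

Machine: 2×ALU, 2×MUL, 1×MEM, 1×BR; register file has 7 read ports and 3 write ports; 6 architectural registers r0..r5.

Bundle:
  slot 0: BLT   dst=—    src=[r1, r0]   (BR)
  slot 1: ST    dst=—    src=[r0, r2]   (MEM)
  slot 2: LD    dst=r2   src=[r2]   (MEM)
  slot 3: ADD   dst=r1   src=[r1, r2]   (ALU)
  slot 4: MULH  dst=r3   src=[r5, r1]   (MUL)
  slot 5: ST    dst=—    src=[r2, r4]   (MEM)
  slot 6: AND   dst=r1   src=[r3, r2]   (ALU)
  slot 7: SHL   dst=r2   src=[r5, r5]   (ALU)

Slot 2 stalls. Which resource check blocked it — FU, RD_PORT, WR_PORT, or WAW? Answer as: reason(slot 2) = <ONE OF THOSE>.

  0. BR ⇒ go  {2A/2Mu/1Ld/0B | 5r 3w}
  1. MEM ⇒ go  {2A/2Mu/0Ld/0B | 3r 3w}
  2. MEM→r2 ⇒ no(FU)  {2A/2Mu/0Ld/0B | 3r 3w}
  3. ALU→r1 ⇒ go  {1A/2Mu/0Ld/0B | 1r 2w}
  4. MUL→r3 ⇒ no(RD_PORT)  {1A/2Mu/0Ld/0B | 1r 2w}
  5. MEM ⇒ no(FU)  {1A/2Mu/0Ld/0B | 1r 2w}
  6. ALU→r1 ⇒ no(RD_PORT)  {1A/2Mu/0Ld/0B | 1r 2w}
  7. ALU→r2 ⇒ go  {0A/2Mu/0Ld/0B | 0r 1w}

reason(slot 2) = FU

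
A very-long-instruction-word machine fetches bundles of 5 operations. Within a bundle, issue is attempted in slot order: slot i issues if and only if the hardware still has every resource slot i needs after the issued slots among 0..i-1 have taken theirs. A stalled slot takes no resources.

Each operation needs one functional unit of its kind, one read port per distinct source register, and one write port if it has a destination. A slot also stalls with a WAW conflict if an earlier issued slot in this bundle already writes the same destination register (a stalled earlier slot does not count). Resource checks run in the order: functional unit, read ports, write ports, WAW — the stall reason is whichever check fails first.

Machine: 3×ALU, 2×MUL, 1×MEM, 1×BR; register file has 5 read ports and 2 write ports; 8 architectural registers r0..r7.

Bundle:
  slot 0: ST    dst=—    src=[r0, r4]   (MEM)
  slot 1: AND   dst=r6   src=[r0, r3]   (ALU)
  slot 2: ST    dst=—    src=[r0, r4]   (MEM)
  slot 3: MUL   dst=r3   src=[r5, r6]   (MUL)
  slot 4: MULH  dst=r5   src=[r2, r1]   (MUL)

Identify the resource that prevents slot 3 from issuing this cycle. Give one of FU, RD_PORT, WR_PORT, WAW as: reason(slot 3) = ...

(0) want 1×MEM +2rd +0wr — yes → AL3|MU2|ME0|BR1|rd3|wr2
(1) want 1×ALU +2rd +1wr — yes → AL2|MU2|ME0|BR1|rd1|wr1
(2) want 1×MEM +2rd +0wr — FU → AL2|MU2|ME0|BR1|rd1|wr1
(3) want 1×MUL +2rd +1wr — RD_PORT → AL2|MU2|ME0|BR1|rd1|wr1
(4) want 1×MUL +2rd +1wr — RD_PORT → AL2|MU2|ME0|BR1|rd1|wr1

reason(slot 3) = RD_PORT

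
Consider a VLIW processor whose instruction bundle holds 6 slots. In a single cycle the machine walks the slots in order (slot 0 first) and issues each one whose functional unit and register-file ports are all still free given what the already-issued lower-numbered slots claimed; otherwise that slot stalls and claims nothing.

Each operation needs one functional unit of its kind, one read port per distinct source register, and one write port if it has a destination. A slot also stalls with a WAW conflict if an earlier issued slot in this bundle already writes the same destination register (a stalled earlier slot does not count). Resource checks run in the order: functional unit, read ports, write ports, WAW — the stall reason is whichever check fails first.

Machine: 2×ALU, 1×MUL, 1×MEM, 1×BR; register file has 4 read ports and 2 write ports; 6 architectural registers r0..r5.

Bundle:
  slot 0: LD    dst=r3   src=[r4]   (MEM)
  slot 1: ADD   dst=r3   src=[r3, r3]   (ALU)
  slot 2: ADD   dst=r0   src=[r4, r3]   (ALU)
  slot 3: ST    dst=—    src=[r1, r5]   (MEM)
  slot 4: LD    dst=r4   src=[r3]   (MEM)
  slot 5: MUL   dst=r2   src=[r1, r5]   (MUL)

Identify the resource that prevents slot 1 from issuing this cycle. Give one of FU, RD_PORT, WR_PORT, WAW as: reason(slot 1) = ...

reason(slot 1) = WAW

#0 MEM src=r4 dispatched  <A:2 Mu:1 Ld:0 B:1 rd:3 wr:1>
#1 ALU src=r3,r3 held:WAW  <A:2 Mu:1 Ld:0 B:1 rd:3 wr:1>
#2 ALU src=r4,r3 dispatched  <A:1 Mu:1 Ld:0 B:1 rd:1 wr:0>
#3 MEM src=r1,r5 held:FU  <A:1 Mu:1 Ld:0 B:1 rd:1 wr:0>
#4 MEM src=r3 held:FU  <A:1 Mu:1 Ld:0 B:1 rd:1 wr:0>
#5 MUL src=r1,r5 held:RD_PORT  <A:1 Mu:1 Ld:0 B:1 rd:1 wr:0>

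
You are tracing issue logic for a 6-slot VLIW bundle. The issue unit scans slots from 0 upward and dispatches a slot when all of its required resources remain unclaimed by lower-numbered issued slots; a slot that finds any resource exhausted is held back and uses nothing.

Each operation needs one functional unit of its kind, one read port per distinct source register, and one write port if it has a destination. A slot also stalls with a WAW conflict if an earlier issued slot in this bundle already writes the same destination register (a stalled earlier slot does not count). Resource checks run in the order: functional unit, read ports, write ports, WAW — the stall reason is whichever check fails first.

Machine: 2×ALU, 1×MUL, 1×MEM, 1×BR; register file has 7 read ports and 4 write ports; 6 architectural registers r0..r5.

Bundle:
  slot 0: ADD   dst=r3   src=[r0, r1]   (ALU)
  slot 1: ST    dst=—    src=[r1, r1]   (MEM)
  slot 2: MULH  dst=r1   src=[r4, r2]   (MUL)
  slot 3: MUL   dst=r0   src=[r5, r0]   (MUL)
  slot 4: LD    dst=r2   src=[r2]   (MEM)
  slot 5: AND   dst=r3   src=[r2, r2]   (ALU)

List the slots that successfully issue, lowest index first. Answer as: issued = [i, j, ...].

issued = [0, 1, 2]

(0) want 1×ALU +2rd +1wr — yes → AL1|MU1|ME1|BR1|rd5|wr3
(1) want 1×MEM +1rd +0wr — yes → AL1|MU1|ME0|BR1|rd4|wr3
(2) want 1×MUL +2rd +1wr — yes → AL1|MU0|ME0|BR1|rd2|wr2
(3) want 1×MUL +2rd +1wr — FU → AL1|MU0|ME0|BR1|rd2|wr2
(4) want 1×MEM +1rd +1wr — FU → AL1|MU0|ME0|BR1|rd2|wr2
(5) want 1×ALU +1rd +1wr — WAW → AL1|MU0|ME0|BR1|rd2|wr2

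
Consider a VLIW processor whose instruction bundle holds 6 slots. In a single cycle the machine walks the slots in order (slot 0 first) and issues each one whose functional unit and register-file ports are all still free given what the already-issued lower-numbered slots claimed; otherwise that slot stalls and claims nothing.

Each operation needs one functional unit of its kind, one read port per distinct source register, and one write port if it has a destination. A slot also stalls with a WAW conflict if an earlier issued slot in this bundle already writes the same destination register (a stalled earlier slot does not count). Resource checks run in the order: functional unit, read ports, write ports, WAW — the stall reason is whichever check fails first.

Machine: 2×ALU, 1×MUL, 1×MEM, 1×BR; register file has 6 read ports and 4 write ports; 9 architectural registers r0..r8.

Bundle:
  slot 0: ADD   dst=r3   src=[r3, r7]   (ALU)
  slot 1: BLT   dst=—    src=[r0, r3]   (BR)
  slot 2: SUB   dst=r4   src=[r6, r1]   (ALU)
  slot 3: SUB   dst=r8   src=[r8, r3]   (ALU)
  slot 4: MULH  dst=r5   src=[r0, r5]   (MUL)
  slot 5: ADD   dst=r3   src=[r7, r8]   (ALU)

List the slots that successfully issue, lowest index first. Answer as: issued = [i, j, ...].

#0 ALU src=r3,r7 dispatched  <A:1 Mu:1 Ld:1 B:1 rd:4 wr:3>
#1 BR src=r0,r3 dispatched  <A:1 Mu:1 Ld:1 B:0 rd:2 wr:3>
#2 ALU src=r6,r1 dispatched  <A:0 Mu:1 Ld:1 B:0 rd:0 wr:2>
#3 ALU src=r8,r3 held:FU  <A:0 Mu:1 Ld:1 B:0 rd:0 wr:2>
#4 MUL src=r0,r5 held:RD_PORT  <A:0 Mu:1 Ld:1 B:0 rd:0 wr:2>
#5 ALU src=r7,r8 held:FU  <A:0 Mu:1 Ld:1 B:0 rd:0 wr:2>

issued = [0, 1, 2]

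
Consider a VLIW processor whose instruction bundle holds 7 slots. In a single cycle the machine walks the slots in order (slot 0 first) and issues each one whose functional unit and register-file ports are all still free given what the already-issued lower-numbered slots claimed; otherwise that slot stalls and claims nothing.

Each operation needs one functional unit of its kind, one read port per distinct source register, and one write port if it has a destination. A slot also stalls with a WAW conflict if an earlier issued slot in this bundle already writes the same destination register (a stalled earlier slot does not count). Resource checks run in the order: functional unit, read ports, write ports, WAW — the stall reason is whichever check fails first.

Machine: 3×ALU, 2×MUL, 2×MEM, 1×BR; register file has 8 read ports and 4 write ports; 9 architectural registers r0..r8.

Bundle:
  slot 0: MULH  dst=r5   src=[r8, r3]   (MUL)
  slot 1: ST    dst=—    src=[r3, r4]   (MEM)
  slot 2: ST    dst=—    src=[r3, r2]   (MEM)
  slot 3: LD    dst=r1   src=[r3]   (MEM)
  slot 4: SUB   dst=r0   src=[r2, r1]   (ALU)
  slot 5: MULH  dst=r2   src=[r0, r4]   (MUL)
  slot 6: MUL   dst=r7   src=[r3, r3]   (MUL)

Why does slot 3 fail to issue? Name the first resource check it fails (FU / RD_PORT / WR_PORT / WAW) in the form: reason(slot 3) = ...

reason(slot 3) = FU

  0. MUL→r5 ⇒ go  {3A/1Mu/2Ld/1B | 6r 3w}
  1. MEM ⇒ go  {3A/1Mu/1Ld/1B | 4r 3w}
  2. MEM ⇒ go  {3A/1Mu/0Ld/1B | 2r 3w}
  3. MEM→r1 ⇒ no(FU)  {3A/1Mu/0Ld/1B | 2r 3w}
  4. ALU→r0 ⇒ go  {2A/1Mu/0Ld/1B | 0r 2w}
  5. MUL→r2 ⇒ no(RD_PORT)  {2A/1Mu/0Ld/1B | 0r 2w}
  6. MUL→r7 ⇒ no(RD_PORT)  {2A/1Mu/0Ld/1B | 0r 2w}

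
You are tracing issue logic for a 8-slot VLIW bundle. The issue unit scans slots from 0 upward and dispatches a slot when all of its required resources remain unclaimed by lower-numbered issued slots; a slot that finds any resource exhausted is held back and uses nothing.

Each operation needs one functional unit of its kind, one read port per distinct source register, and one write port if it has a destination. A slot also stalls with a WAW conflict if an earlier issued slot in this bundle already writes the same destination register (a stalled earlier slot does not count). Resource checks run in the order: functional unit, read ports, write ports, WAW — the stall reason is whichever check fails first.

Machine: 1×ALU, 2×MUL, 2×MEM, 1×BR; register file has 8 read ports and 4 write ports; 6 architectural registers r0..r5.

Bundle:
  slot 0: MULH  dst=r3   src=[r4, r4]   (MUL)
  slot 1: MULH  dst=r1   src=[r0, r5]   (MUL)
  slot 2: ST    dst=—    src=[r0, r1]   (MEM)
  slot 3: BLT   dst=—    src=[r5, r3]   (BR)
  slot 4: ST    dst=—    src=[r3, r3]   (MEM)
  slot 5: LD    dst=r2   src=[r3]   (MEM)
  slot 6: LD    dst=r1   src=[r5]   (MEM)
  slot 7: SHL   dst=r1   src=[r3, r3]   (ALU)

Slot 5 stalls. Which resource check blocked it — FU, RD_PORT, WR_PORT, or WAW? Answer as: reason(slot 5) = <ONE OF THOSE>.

reason(slot 5) = FU

(0) want 1×MUL +1rd +1wr — yes → AL1|MU1|ME2|BR1|rd7|wr3
(1) want 1×MUL +2rd +1wr — yes → AL1|MU0|ME2|BR1|rd5|wr2
(2) want 1×MEM +2rd +0wr — yes → AL1|MU0|ME1|BR1|rd3|wr2
(3) want 1×BR +2rd +0wr — yes → AL1|MU0|ME1|BR0|rd1|wr2
(4) want 1×MEM +1rd +0wr — yes → AL1|MU0|ME0|BR0|rd0|wr2
(5) want 1×MEM +1rd +1wr — FU → AL1|MU0|ME0|BR0|rd0|wr2
(6) want 1×MEM +1rd +1wr — FU → AL1|MU0|ME0|BR0|rd0|wr2
(7) want 1×ALU +1rd +1wr — RD_PORT → AL1|MU0|ME0|BR0|rd0|wr2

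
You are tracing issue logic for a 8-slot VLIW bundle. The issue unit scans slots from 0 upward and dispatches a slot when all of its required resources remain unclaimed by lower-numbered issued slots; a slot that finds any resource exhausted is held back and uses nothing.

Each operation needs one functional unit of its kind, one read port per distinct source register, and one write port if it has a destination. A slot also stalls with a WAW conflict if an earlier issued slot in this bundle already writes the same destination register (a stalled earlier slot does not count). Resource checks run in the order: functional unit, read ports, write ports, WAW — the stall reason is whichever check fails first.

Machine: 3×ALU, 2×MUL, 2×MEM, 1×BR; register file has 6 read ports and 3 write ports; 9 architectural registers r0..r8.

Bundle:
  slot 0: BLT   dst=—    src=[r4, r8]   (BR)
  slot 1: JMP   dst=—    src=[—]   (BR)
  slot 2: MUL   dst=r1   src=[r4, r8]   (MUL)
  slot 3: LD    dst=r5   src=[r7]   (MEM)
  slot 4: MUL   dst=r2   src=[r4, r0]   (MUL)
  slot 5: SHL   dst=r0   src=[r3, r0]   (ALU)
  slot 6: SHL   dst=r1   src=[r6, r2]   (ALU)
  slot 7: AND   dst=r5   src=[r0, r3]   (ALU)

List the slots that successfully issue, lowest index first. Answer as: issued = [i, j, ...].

[0] BR needs rd=2 wr=0: ok; after: ALU=3 MUL=2 MEM=2 BR=0, R=4, W=3
[1] BR needs rd=0 wr=0: FU; after: ALU=3 MUL=2 MEM=2 BR=0, R=4, W=3
[2] MUL needs rd=2 wr=1: ok; after: ALU=3 MUL=1 MEM=2 BR=0, R=2, W=2
[3] MEM needs rd=1 wr=1: ok; after: ALU=3 MUL=1 MEM=1 BR=0, R=1, W=1
[4] MUL needs rd=2 wr=1: RD_PORT; after: ALU=3 MUL=1 MEM=1 BR=0, R=1, W=1
[5] ALU needs rd=2 wr=1: RD_PORT; after: ALU=3 MUL=1 MEM=1 BR=0, R=1, W=1
[6] ALU needs rd=2 wr=1: RD_PORT; after: ALU=3 MUL=1 MEM=1 BR=0, R=1, W=1
[7] ALU needs rd=2 wr=1: RD_PORT; after: ALU=3 MUL=1 MEM=1 BR=0, R=1, W=1

issued = [0, 2, 3]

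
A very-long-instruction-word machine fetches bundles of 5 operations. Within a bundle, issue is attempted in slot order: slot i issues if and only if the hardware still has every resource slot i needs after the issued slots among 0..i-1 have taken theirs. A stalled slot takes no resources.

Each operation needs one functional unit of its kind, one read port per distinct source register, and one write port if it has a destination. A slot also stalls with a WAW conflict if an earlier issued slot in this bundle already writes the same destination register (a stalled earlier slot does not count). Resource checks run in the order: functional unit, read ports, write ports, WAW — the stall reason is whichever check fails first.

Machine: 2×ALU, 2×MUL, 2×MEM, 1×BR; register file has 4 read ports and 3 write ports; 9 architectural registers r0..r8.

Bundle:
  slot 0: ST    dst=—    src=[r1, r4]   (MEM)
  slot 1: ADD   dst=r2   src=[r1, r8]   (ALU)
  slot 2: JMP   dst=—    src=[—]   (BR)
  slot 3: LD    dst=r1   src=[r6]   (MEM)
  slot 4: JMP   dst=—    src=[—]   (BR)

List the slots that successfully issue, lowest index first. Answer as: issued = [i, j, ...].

(0) want 1×MEM +2rd +0wr — yes → AL2|MU2|ME1|BR1|rd2|wr3
(1) want 1×ALU +2rd +1wr — yes → AL1|MU2|ME1|BR1|rd0|wr2
(2) want 1×BR +0rd +0wr — yes → AL1|MU2|ME1|BR0|rd0|wr2
(3) want 1×MEM +1rd +1wr — RD_PORT → AL1|MU2|ME1|BR0|rd0|wr2
(4) want 1×BR +0rd +0wr — FU → AL1|MU2|ME1|BR0|rd0|wr2

issued = [0, 1, 2]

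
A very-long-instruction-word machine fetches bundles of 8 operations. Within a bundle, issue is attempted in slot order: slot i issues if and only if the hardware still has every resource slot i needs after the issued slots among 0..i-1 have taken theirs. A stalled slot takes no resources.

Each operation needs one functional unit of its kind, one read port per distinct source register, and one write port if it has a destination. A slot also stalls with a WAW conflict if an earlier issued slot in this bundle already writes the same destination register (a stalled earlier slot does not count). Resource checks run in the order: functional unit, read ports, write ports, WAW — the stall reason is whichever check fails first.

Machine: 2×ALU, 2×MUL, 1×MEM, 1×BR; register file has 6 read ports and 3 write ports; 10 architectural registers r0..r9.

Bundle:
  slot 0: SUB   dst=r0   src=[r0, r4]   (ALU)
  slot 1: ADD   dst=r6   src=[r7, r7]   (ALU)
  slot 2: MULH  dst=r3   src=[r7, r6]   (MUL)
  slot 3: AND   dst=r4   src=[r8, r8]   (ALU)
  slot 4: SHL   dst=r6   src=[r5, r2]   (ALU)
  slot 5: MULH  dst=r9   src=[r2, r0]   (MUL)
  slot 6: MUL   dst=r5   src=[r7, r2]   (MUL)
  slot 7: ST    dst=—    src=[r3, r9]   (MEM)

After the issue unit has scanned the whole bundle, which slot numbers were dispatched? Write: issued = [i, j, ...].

#0 ALU src=r0,r4 dispatched  <A:1 Mu:2 Ld:1 B:1 rd:4 wr:2>
#1 ALU src=r7,r7 dispatched  <A:0 Mu:2 Ld:1 B:1 rd:3 wr:1>
#2 MUL src=r7,r6 dispatched  <A:0 Mu:1 Ld:1 B:1 rd:1 wr:0>
#3 ALU src=r8,r8 held:FU  <A:0 Mu:1 Ld:1 B:1 rd:1 wr:0>
#4 ALU src=r5,r2 held:FU  <A:0 Mu:1 Ld:1 B:1 rd:1 wr:0>
#5 MUL src=r2,r0 held:RD_PORT  <A:0 Mu:1 Ld:1 B:1 rd:1 wr:0>
#6 MUL src=r7,r2 held:RD_PORT  <A:0 Mu:1 Ld:1 B:1 rd:1 wr:0>
#7 MEM src=r3,r9 held:RD_PORT  <A:0 Mu:1 Ld:1 B:1 rd:1 wr:0>

issued = [0, 1, 2]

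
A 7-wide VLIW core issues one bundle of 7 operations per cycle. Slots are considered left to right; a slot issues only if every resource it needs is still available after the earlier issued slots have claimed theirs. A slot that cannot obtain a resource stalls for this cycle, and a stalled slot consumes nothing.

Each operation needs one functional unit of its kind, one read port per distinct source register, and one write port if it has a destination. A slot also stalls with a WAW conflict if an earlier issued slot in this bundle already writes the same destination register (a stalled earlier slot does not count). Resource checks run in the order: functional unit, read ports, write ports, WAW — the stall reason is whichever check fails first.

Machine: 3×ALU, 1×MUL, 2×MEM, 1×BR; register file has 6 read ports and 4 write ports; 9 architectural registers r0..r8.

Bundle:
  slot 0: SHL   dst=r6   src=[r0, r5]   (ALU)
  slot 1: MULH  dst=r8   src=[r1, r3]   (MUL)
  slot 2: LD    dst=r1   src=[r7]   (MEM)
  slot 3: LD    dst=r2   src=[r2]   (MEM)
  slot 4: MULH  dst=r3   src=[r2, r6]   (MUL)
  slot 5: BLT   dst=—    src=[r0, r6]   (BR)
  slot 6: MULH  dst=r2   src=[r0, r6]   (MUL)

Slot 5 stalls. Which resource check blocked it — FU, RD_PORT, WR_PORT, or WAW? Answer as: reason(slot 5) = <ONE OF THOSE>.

reason(slot 5) = RD_PORT

slot 0 (ALU): ISSUE — free A2,Mu1,Ld2,B1 rp4 wp3
slot 1 (MUL): ISSUE — free A2,Mu0,Ld2,B1 rp2 wp2
slot 2 (MEM): ISSUE — free A2,Mu0,Ld1,B1 rp1 wp1
slot 3 (MEM): ISSUE — free A2,Mu0,Ld0,B1 rp0 wp0
slot 4 (MUL): stall FU — free A2,Mu0,Ld0,B1 rp0 wp0
slot 5 (BR): stall RD_PORT — free A2,Mu0,Ld0,B1 rp0 wp0
slot 6 (MUL): stall FU — free A2,Mu0,Ld0,B1 rp0 wp0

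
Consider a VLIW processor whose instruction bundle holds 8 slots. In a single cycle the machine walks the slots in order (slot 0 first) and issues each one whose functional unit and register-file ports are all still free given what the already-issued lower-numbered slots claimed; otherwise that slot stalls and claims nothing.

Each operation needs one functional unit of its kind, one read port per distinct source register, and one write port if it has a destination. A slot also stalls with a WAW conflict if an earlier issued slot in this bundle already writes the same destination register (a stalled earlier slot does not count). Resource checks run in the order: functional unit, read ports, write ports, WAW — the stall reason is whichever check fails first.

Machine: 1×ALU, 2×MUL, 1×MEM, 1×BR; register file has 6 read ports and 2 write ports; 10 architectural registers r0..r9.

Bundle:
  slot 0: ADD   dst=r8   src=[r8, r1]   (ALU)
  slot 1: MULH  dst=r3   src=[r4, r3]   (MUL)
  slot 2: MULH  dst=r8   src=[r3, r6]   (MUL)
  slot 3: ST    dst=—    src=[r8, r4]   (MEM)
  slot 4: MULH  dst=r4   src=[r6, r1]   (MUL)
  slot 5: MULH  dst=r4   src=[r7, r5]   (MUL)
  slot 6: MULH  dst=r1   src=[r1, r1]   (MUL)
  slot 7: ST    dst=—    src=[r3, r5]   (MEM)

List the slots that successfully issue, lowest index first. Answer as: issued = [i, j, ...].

issued = [0, 1, 3]

[0] ALU needs rd=2 wr=1: ok; after: ALU=0 MUL=2 MEM=1 BR=1, R=4, W=1
[1] MUL needs rd=2 wr=1: ok; after: ALU=0 MUL=1 MEM=1 BR=1, R=2, W=0
[2] MUL needs rd=2 wr=1: WR_PORT; after: ALU=0 MUL=1 MEM=1 BR=1, R=2, W=0
[3] MEM needs rd=2 wr=0: ok; after: ALU=0 MUL=1 MEM=0 BR=1, R=0, W=0
[4] MUL needs rd=2 wr=1: RD_PORT; after: ALU=0 MUL=1 MEM=0 BR=1, R=0, W=0
[5] MUL needs rd=2 wr=1: RD_PORT; after: ALU=0 MUL=1 MEM=0 BR=1, R=0, W=0
[6] MUL needs rd=1 wr=1: RD_PORT; after: ALU=0 MUL=1 MEM=0 BR=1, R=0, W=0
[7] MEM needs rd=2 wr=0: FU; after: ALU=0 MUL=1 MEM=0 BR=1, R=0, W=0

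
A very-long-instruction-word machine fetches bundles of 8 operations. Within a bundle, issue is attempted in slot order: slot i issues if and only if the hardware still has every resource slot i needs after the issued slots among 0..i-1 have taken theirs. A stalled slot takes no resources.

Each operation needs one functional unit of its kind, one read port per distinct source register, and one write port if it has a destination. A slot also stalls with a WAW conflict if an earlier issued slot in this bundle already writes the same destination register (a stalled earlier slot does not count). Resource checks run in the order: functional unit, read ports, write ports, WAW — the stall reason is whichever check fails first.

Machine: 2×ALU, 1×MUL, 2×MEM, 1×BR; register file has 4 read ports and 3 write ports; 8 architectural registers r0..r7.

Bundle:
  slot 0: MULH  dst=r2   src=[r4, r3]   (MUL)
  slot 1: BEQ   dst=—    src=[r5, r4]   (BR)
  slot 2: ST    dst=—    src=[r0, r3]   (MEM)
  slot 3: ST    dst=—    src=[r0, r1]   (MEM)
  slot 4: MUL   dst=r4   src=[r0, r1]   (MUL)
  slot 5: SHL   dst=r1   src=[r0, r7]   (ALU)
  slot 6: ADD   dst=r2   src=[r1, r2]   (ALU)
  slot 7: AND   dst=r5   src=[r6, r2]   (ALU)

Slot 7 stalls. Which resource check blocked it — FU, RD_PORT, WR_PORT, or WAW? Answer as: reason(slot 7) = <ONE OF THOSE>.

  0. MUL→r2 ⇒ go  {2A/0Mu/2Ld/1B | 2r 2w}
  1. BR ⇒ go  {2A/0Mu/2Ld/0B | 0r 2w}
  2. MEM ⇒ no(RD_PORT)  {2A/0Mu/2Ld/0B | 0r 2w}
  3. MEM ⇒ no(RD_PORT)  {2A/0Mu/2Ld/0B | 0r 2w}
  4. MUL→r4 ⇒ no(FU)  {2A/0Mu/2Ld/0B | 0r 2w}
  5. ALU→r1 ⇒ no(RD_PORT)  {2A/0Mu/2Ld/0B | 0r 2w}
  6. ALU→r2 ⇒ no(RD_PORT)  {2A/0Mu/2Ld/0B | 0r 2w}
  7. ALU→r5 ⇒ no(RD_PORT)  {2A/0Mu/2Ld/0B | 0r 2w}

reason(slot 7) = RD_PORT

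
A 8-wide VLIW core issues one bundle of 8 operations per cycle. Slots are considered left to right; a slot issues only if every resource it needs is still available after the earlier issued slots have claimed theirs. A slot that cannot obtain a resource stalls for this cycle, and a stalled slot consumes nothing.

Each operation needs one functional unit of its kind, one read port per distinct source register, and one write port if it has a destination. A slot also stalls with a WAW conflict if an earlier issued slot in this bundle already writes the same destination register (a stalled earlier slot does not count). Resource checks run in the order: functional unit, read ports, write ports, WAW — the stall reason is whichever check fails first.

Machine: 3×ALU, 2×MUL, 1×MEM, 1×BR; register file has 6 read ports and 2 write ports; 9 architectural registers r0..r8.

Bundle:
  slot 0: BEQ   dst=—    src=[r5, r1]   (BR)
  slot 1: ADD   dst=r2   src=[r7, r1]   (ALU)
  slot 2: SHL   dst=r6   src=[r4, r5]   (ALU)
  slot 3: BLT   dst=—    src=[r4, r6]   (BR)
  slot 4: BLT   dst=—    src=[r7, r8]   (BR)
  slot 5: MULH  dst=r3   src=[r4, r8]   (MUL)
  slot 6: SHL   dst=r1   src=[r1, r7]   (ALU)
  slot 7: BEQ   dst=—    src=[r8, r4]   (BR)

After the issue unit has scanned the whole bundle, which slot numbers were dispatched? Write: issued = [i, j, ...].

slot 0 (BR): ISSUE — free A3,Mu2,Ld1,B0 rp4 wp2
slot 1 (ALU): ISSUE — free A2,Mu2,Ld1,B0 rp2 wp1
slot 2 (ALU): ISSUE — free A1,Mu2,Ld1,B0 rp0 wp0
slot 3 (BR): stall FU — free A1,Mu2,Ld1,B0 rp0 wp0
slot 4 (BR): stall FU — free A1,Mu2,Ld1,B0 rp0 wp0
slot 5 (MUL): stall RD_PORT — free A1,Mu2,Ld1,B0 rp0 wp0
slot 6 (ALU): stall RD_PORT — free A1,Mu2,Ld1,B0 rp0 wp0
slot 7 (BR): stall FU — free A1,Mu2,Ld1,B0 rp0 wp0

issued = [0, 1, 2]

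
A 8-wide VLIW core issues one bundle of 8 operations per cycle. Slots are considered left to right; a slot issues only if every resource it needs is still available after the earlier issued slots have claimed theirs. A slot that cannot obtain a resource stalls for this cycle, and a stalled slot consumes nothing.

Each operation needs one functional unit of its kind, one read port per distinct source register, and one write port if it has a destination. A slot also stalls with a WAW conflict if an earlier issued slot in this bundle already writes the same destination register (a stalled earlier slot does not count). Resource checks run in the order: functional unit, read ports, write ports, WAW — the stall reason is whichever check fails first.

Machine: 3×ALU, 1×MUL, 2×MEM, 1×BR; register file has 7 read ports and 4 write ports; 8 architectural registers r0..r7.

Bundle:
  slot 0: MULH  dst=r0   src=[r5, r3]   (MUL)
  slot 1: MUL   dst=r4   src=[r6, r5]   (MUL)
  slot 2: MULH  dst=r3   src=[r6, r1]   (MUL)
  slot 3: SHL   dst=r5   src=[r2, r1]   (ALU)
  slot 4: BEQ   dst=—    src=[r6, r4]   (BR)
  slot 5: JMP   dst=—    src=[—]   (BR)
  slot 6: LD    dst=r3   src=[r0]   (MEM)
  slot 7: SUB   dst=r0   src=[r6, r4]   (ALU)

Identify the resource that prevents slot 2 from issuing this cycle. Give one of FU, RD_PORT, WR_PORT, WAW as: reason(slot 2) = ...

slot 0 (MUL): ISSUE — free A3,Mu0,Ld2,B1 rp5 wp3
slot 1 (MUL): stall FU — free A3,Mu0,Ld2,B1 rp5 wp3
slot 2 (MUL): stall FU — free A3,Mu0,Ld2,B1 rp5 wp3
slot 3 (ALU): ISSUE — free A2,Mu0,Ld2,B1 rp3 wp2
slot 4 (BR): ISSUE — free A2,Mu0,Ld2,B0 rp1 wp2
slot 5 (BR): stall FU — free A2,Mu0,Ld2,B0 rp1 wp2
slot 6 (MEM): ISSUE — free A2,Mu0,Ld1,B0 rp0 wp1
slot 7 (ALU): stall RD_PORT — free A2,Mu0,Ld1,B0 rp0 wp1

reason(slot 2) = FU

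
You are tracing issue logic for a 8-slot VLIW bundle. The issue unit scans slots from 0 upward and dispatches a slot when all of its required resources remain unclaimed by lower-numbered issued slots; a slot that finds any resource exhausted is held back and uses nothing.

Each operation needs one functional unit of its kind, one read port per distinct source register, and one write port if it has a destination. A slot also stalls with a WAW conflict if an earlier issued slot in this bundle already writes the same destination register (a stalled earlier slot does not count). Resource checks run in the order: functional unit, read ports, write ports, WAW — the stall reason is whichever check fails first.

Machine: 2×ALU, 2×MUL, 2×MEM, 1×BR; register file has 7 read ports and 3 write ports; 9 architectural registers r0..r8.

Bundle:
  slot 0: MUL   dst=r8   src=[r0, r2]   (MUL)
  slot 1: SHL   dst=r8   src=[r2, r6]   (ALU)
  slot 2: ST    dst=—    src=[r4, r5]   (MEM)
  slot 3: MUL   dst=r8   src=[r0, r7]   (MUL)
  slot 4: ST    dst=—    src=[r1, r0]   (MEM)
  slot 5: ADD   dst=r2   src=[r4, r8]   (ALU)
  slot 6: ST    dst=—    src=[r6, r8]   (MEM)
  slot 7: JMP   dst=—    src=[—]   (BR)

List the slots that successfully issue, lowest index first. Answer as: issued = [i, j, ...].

issued = [0, 2, 4, 7]

[0] MUL needs rd=2 wr=1: ok; after: ALU=2 MUL=1 MEM=2 BR=1, R=5, W=2
[1] ALU needs rd=2 wr=1: WAW; after: ALU=2 MUL=1 MEM=2 BR=1, R=5, W=2
[2] MEM needs rd=2 wr=0: ok; after: ALU=2 MUL=1 MEM=1 BR=1, R=3, W=2
[3] MUL needs rd=2 wr=1: WAW; after: ALU=2 MUL=1 MEM=1 BR=1, R=3, W=2
[4] MEM needs rd=2 wr=0: ok; after: ALU=2 MUL=1 MEM=0 BR=1, R=1, W=2
[5] ALU needs rd=2 wr=1: RD_PORT; after: ALU=2 MUL=1 MEM=0 BR=1, R=1, W=2
[6] MEM needs rd=2 wr=0: FU; after: ALU=2 MUL=1 MEM=0 BR=1, R=1, W=2
[7] BR needs rd=0 wr=0: ok; after: ALU=2 MUL=1 MEM=0 BR=0, R=1, W=2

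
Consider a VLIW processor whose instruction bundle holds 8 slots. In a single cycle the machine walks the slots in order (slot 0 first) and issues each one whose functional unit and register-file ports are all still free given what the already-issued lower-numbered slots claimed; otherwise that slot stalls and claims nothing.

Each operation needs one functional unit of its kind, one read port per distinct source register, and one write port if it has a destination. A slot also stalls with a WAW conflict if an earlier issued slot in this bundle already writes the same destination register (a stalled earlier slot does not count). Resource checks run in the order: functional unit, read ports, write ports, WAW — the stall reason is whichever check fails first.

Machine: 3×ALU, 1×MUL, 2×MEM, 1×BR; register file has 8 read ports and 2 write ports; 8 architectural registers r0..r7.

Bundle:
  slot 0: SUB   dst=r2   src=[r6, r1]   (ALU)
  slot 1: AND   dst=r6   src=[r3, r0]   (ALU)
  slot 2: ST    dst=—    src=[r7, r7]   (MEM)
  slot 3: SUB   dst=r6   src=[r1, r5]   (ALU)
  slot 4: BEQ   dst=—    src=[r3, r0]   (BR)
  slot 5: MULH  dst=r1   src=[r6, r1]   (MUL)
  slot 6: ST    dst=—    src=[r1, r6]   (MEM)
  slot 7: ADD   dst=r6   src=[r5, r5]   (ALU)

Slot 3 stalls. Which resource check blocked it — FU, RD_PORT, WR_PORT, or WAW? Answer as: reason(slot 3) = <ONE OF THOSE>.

slot 0 (ALU): ISSUE — free A2,Mu1,Ld2,B1 rp6 wp1
slot 1 (ALU): ISSUE — free A1,Mu1,Ld2,B1 rp4 wp0
slot 2 (MEM): ISSUE — free A1,Mu1,Ld1,B1 rp3 wp0
slot 3 (ALU): stall WR_PORT — free A1,Mu1,Ld1,B1 rp3 wp0
slot 4 (BR): ISSUE — free A1,Mu1,Ld1,B0 rp1 wp0
slot 5 (MUL): stall RD_PORT — free A1,Mu1,Ld1,B0 rp1 wp0
slot 6 (MEM): stall RD_PORT — free A1,Mu1,Ld1,B0 rp1 wp0
slot 7 (ALU): stall WR_PORT — free A1,Mu1,Ld1,B0 rp1 wp0

reason(slot 3) = WR_PORT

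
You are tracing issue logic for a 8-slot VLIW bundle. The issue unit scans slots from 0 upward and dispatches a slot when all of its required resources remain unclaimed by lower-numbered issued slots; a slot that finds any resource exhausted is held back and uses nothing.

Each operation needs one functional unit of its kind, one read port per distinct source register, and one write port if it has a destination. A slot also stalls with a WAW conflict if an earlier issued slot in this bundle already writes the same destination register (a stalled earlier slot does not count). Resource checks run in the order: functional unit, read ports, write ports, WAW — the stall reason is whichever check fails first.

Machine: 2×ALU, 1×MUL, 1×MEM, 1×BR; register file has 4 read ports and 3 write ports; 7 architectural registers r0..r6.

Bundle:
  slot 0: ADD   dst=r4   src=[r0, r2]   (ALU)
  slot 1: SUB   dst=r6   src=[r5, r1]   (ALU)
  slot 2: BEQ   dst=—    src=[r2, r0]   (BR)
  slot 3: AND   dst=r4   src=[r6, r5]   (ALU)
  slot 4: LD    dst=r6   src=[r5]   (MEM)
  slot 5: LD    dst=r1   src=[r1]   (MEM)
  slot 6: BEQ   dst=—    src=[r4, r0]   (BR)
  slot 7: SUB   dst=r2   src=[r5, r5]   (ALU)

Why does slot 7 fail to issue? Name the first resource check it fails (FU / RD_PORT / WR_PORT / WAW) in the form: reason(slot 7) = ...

reason(slot 7) = FU

  0. ALU→r4 ⇒ go  {1A/1Mu/1Ld/1B | 2r 2w}
  1. ALU→r6 ⇒ go  {0A/1Mu/1Ld/1B | 0r 1w}
  2. BR ⇒ no(RD_PORT)  {0A/1Mu/1Ld/1B | 0r 1w}
  3. ALU→r4 ⇒ no(FU)  {0A/1Mu/1Ld/1B | 0r 1w}
  4. MEM→r6 ⇒ no(RD_PORT)  {0A/1Mu/1Ld/1B | 0r 1w}
  5. MEM→r1 ⇒ no(RD_PORT)  {0A/1Mu/1Ld/1B | 0r 1w}
  6. BR ⇒ no(RD_PORT)  {0A/1Mu/1Ld/1B | 0r 1w}
  7. ALU→r2 ⇒ no(FU)  {0A/1Mu/1Ld/1B | 0r 1w}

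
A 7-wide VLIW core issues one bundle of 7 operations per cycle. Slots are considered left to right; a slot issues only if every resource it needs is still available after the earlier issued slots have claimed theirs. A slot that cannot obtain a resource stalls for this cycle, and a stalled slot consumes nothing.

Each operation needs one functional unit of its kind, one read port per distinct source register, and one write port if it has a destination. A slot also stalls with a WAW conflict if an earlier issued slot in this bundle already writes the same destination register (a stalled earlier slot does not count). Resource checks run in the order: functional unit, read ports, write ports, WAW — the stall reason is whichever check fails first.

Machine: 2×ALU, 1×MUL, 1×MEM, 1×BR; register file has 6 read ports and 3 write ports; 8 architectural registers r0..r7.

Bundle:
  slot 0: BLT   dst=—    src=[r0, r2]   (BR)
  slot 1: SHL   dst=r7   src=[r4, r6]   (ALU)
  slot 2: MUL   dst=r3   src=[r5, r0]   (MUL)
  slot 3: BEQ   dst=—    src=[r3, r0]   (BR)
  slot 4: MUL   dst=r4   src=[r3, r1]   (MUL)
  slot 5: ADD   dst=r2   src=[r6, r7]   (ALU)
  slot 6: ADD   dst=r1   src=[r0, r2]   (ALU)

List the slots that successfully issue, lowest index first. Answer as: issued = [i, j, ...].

issued = [0, 1, 2]

(0) want 1×BR +2rd +0wr — yes → AL2|MU1|ME1|BR0|rd4|wr3
(1) want 1×ALU +2rd +1wr — yes → AL1|MU1|ME1|BR0|rd2|wr2
(2) want 1×MUL +2rd +1wr — yes → AL1|MU0|ME1|BR0|rd0|wr1
(3) want 1×BR +2rd +0wr — FU → AL1|MU0|ME1|BR0|rd0|wr1
(4) want 1×MUL +2rd +1wr — FU → AL1|MU0|ME1|BR0|rd0|wr1
(5) want 1×ALU +2rd +1wr — RD_PORT → AL1|MU0|ME1|BR0|rd0|wr1
(6) want 1×ALU +2rd +1wr — RD_PORT → AL1|MU0|ME1|BR0|rd0|wr1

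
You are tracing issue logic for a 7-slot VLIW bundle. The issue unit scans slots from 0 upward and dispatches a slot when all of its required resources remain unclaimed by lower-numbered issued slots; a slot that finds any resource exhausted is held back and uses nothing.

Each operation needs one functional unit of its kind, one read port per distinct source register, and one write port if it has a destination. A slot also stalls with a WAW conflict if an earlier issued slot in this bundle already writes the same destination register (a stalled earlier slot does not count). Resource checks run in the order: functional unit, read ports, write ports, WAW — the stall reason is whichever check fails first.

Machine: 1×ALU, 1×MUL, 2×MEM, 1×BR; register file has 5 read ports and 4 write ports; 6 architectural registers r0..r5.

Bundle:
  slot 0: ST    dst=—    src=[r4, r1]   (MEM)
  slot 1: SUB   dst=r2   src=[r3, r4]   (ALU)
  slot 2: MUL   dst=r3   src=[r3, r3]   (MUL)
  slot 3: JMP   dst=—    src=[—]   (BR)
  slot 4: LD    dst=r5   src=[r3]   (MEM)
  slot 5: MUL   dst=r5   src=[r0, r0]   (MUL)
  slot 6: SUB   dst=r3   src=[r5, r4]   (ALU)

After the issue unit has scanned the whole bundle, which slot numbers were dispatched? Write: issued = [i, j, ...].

(0) want 1×MEM +2rd +0wr — yes → AL1|MU1|ME1|BR1|rd3|wr4
(1) want 1×ALU +2rd +1wr — yes → AL0|MU1|ME1|BR1|rd1|wr3
(2) want 1×MUL +1rd +1wr — yes → AL0|MU0|ME1|BR1|rd0|wr2
(3) want 1×BR +0rd +0wr — yes → AL0|MU0|ME1|BR0|rd0|wr2
(4) want 1×MEM +1rd +1wr — RD_PORT → AL0|MU0|ME1|BR0|rd0|wr2
(5) want 1×MUL +1rd +1wr — FU → AL0|MU0|ME1|BR0|rd0|wr2
(6) want 1×ALU +2rd +1wr — FU → AL0|MU0|ME1|BR0|rd0|wr2

issued = [0, 1, 2, 3]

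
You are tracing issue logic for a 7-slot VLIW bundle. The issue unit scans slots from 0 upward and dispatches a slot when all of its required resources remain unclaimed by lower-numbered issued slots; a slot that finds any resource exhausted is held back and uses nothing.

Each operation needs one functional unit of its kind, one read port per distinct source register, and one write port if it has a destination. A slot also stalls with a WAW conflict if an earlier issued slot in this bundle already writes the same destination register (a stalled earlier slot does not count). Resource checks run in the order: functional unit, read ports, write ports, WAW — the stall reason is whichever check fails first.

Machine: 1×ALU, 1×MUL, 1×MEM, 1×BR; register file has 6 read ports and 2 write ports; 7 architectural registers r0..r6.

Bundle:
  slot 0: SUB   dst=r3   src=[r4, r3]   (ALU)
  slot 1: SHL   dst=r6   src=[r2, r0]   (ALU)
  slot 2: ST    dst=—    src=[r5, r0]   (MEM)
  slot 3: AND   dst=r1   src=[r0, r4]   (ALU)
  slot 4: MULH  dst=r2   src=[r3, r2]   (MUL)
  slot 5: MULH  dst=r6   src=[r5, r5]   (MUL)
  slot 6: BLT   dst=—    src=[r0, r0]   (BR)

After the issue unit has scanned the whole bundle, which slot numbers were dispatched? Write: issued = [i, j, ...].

#0 ALU src=r4,r3 dispatched  <A:0 Mu:1 Ld:1 B:1 rd:4 wr:1>
#1 ALU src=r2,r0 held:FU  <A:0 Mu:1 Ld:1 B:1 rd:4 wr:1>
#2 MEM src=r5,r0 dispatched  <A:0 Mu:1 Ld:0 B:1 rd:2 wr:1>
#3 ALU src=r0,r4 held:FU  <A:0 Mu:1 Ld:0 B:1 rd:2 wr:1>
#4 MUL src=r3,r2 dispatched  <A:0 Mu:0 Ld:0 B:1 rd:0 wr:0>
#5 MUL src=r5,r5 held:FU  <A:0 Mu:0 Ld:0 B:1 rd:0 wr:0>
#6 BR src=r0,r0 held:RD_PORT  <A:0 Mu:0 Ld:0 B:1 rd:0 wr:0>

issued = [0, 2, 4]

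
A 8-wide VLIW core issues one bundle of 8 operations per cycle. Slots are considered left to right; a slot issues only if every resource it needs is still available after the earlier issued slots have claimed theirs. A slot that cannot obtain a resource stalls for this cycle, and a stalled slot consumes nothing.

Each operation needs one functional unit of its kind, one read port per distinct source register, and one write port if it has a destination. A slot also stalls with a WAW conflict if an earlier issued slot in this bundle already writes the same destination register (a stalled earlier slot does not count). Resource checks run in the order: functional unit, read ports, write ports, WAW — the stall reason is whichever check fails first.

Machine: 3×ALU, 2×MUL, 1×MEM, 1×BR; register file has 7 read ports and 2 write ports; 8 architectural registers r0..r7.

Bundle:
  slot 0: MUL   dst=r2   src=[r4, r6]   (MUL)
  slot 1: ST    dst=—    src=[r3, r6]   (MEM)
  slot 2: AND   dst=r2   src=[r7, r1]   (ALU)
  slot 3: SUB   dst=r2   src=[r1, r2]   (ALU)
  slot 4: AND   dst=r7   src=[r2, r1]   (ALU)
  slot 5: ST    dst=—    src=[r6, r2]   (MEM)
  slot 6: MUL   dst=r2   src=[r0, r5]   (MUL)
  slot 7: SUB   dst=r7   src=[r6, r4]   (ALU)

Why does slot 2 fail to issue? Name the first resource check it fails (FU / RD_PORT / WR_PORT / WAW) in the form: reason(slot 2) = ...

reason(slot 2) = WAW

slot 0 (MUL): ISSUE — free A3,Mu1,Ld1,B1 rp5 wp1
slot 1 (MEM): ISSUE — free A3,Mu1,Ld0,B1 rp3 wp1
slot 2 (ALU): stall WAW — free A3,Mu1,Ld0,B1 rp3 wp1
slot 3 (ALU): stall WAW — free A3,Mu1,Ld0,B1 rp3 wp1
slot 4 (ALU): ISSUE — free A2,Mu1,Ld0,B1 rp1 wp0
slot 5 (MEM): stall FU — free A2,Mu1,Ld0,B1 rp1 wp0
slot 6 (MUL): stall RD_PORT — free A2,Mu1,Ld0,B1 rp1 wp0
slot 7 (ALU): stall RD_PORT — free A2,Mu1,Ld0,B1 rp1 wp0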